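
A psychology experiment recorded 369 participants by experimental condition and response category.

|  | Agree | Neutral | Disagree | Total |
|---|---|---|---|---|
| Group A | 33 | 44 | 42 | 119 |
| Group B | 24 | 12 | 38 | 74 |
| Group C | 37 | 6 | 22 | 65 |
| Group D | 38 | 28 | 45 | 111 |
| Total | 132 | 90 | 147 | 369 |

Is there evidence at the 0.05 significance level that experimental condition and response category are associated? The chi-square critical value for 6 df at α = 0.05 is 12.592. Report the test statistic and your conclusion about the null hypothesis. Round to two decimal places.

30.17; reject H₀

Grand total N = 369.
Expected counts (row total × column total / N):
  Group A, Agree: 119×132/369 = 42.569
  Group A, Neutral: 119×90/369 = 29.024
  Group A, Disagree: 119×147/369 = 47.407
  Group B, Agree: 74×132/369 = 26.472
  Group B, Neutral: 74×90/369 = 18.049
  Group B, Disagree: 74×147/369 = 29.480
  Group C, Agree: 65×132/369 = 23.252
  Group C, Neutral: 65×90/369 = 15.854
  Group C, Disagree: 65×147/369 = 25.894
  Group D, Agree: 111×132/369 = 39.707
  Group D, Neutral: 111×90/369 = 27.073
  Group D, Disagree: 111×147/369 = 44.220
Contributions (O − E)²/E:
  (33 − 42.569)²/42.569 = 2.1510
  (44 − 29.024)²/29.024 = 7.7274
  (42 − 47.407)²/47.407 = 0.6167
  (24 − 26.472)²/26.472 = 0.2308
  (12 − 18.049)²/18.049 = 2.0273
  (38 − 29.480)²/29.480 = 2.4624
  (37 − 23.252)²/23.252 = 8.1287
  (6 − 15.854)²/15.854 = 6.1247
  (22 − 25.894)²/25.894 = 0.5856
  (38 − 39.707)²/39.707 = 0.0734
  (28 − 27.073)²/27.073 = 0.0317
  (45 − 44.220)²/44.220 = 0.0138
χ² = 2.1510 + 7.7274 + 0.6167 + 0.2308 + 2.0273 + 2.4624 + 8.1287 + 6.1247 + 0.5856 + 0.0734 + 0.0317 + 0.0138 = 30.17
df = (4−1)(3−1) = 6. Since 30.17 > 12.592, reject the null hypothesis of independence at α = 0.05.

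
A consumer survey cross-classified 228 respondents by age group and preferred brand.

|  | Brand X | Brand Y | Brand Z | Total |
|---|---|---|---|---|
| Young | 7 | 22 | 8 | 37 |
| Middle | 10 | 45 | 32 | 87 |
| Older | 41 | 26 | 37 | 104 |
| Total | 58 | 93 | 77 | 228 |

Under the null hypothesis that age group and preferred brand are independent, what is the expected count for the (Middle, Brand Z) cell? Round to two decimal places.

Row total (Middle) = 87; column total (Brand Z) = 77; grand total N = 228.
Expected count = (row total × column total) / N = 87 × 77 / 228 = 29.38.

29.38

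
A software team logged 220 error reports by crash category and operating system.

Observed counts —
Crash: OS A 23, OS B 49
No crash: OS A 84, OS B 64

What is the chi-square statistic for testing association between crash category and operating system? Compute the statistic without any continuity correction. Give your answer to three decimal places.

11.937

Row totals: 72, 148. Column totals: 107, 113. Grand total N = 220.
Expected counts (row total × column total / N):
  Crash, OS A: 72×107/220 = 35.0182
  Crash, OS B: 72×113/220 = 36.9818
  No crash, OS A: 148×107/220 = 71.9818
  No crash, OS B: 148×113/220 = 76.0182
Contributions (O − E)²/E:
  (23 − 35.0182)²/35.0182 = 4.1246
  (49 − 36.9818)²/36.9818 = 3.9056
  (84 − 71.9818)²/71.9818 = 2.0066
  (64 − 76.0182)²/76.0182 = 1.9000
χ² = 4.1246 + 3.9056 + 2.0066 + 1.9000 = 11.937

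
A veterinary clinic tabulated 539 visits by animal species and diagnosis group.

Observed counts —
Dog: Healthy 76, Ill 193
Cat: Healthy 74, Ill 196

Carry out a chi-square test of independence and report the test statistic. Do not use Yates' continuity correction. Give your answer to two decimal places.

Row totals: 269, 270. Column totals: 150, 389. Grand total N = 539.
Expected counts (row total × column total / N):
  Dog, Healthy: 269×150/539 = 74.861
  Dog, Ill: 269×389/539 = 194.139
  Cat, Healthy: 270×150/539 = 75.139
  Cat, Ill: 270×389/539 = 194.861
Contributions (O − E)²/E:
  (76 − 74.861)²/74.861 = 0.0173
  (193 − 194.139)²/194.139 = 0.0067
  (74 − 75.139)²/75.139 = 0.0173
  (196 − 194.861)²/194.861 = 0.0067
χ² = 0.0173 + 0.0067 + 0.0173 + 0.0067 = 0.05

0.05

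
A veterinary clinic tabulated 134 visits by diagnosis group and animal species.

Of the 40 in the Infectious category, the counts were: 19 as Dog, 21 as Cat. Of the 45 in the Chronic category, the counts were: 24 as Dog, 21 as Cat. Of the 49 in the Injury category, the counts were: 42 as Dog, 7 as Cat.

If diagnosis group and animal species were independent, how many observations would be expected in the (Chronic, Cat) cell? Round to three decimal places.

16.455

Row total (Chronic) = 45; column total (Cat) = 49; grand total N = 134.
Expected count = (row total × column total) / N = 45 × 49 / 134 = 16.455.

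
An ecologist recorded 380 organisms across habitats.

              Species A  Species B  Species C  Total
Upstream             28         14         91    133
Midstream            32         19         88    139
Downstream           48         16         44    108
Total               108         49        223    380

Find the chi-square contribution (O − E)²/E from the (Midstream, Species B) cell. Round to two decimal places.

Row total (Midstream) = 139; column total (Species B) = 49; N = 380.
Expected count E = 139 × 49 / 380 = 17.924.
Contribution = (O − E)²/E = (19 − 17.924)² / 17.924 = 0.06.

0.06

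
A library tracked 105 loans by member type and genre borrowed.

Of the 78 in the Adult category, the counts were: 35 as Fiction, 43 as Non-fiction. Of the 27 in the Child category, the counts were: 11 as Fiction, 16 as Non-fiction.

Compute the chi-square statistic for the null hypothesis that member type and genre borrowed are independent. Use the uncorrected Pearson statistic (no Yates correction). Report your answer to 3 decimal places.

0.139

Row totals: 78, 27. Column totals: 46, 59. Grand total N = 105.
Expected counts (row total × column total / N):
  Adult, Fiction: 78×46/105 = 34.1714
  Adult, Non-fiction: 78×59/105 = 43.8286
  Child, Fiction: 27×46/105 = 11.8286
  Child, Non-fiction: 27×59/105 = 15.1714
Contributions (O − E)²/E:
  (35 − 34.1714)²/34.1714 = 0.0201
  (43 − 43.8286)²/43.8286 = 0.0157
  (11 − 11.8286)²/11.8286 = 0.0580
  (16 − 15.1714)²/15.1714 = 0.0453
χ² = 0.0201 + 0.0157 + 0.0580 + 0.0453 = 0.139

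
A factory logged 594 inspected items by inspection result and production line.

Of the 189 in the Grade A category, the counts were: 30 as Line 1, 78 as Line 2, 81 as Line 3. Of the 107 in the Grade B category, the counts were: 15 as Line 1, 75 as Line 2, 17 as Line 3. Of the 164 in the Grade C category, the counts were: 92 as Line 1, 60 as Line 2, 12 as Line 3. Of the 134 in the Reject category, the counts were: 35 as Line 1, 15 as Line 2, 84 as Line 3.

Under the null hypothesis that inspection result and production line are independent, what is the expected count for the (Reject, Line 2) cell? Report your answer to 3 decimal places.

Row total (Reject) = 134; column total (Line 2) = 228; grand total N = 594.
Expected count = (row total × column total) / N = 134 × 228 / 594 = 51.434.

51.434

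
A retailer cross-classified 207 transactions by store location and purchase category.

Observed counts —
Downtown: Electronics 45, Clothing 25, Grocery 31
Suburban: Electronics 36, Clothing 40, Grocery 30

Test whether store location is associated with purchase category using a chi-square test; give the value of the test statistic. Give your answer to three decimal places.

4.360

Row totals: 101, 106. Column totals: 81, 65, 61. Grand total N = 207.
Expected counts (row total × column total / N):
  Downtown, Electronics: 101×81/207 = 39.5217
  Downtown, Clothing: 101×65/207 = 31.7150
  Downtown, Grocery: 101×61/207 = 29.7633
  Suburban, Electronics: 106×81/207 = 41.4783
  Suburban, Clothing: 106×65/207 = 33.2850
  Suburban, Grocery: 106×61/207 = 31.2367
Contributions (O − E)²/E:
  (45 − 39.5217)²/39.5217 = 0.7594
  (25 − 31.7150)²/31.7150 = 1.4218
  (31 − 29.7633)²/29.7633 = 0.0514
  (36 − 41.4783)²/41.4783 = 0.7236
  (40 − 33.2850)²/33.2850 = 1.3547
  (30 − 31.2367)²/31.2367 = 0.0490
χ² = 0.7594 + 1.4218 + 0.0514 + 0.7236 + 1.3547 + 0.0490 = 4.360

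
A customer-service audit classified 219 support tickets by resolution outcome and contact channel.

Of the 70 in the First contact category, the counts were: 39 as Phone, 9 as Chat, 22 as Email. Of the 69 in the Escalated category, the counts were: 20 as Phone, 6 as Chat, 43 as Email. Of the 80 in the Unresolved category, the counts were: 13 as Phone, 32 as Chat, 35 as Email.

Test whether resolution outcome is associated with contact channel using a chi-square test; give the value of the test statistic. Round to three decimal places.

Row totals: 70, 69, 80. Column totals: 72, 47, 100. Grand total N = 219.
Expected counts (row total × column total / N):
  First contact, Phone: 70×72/219 = 23.0137
  First contact, Chat: 70×47/219 = 15.0228
  First contact, Email: 70×100/219 = 31.9635
  Escalated, Phone: 69×72/219 = 22.6849
  Escalated, Chat: 69×47/219 = 14.8082
  Escalated, Email: 69×100/219 = 31.5068
  Unresolved, Phone: 80×72/219 = 26.3014
  Unresolved, Chat: 80×47/219 = 17.1689
  Unresolved, Email: 80×100/219 = 36.5297
Contributions (O − E)²/E:
  (39 − 23.0137)²/23.0137 = 11.1048
  (9 − 15.0228)²/15.0228 = 2.4146
  (22 − 31.9635)²/31.9635 = 3.1058
  (20 − 22.6849)²/22.6849 = 0.3178
  (6 − 14.8082)²/14.8082 = 5.2393
  (43 − 31.5068)²/31.5068 = 4.1925
  (13 − 26.3014)²/26.3014 = 6.7269
  (32 − 17.1689)²/17.1689 = 12.8116
  (35 − 36.5297)²/36.5297 = 0.0641
χ² = 11.1048 + 2.4146 + 3.1058 + 0.3178 + 5.2393 + 4.1925 + 6.7269 + 12.8116 + 0.0641 = 45.977

45.977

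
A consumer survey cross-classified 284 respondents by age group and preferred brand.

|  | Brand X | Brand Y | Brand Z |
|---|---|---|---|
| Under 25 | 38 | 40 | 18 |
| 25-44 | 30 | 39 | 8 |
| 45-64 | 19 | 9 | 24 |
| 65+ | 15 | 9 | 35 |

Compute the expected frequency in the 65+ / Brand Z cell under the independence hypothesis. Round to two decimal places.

Row total (65+) = 59; column total (Brand Z) = 85; grand total N = 284.
Expected count = (row total × column total) / N = 59 × 85 / 284 = 17.66.

17.66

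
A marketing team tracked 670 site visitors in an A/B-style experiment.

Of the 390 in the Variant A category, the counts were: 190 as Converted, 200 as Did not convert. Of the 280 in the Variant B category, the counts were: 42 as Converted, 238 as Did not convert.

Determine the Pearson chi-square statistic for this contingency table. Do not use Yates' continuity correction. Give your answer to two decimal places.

81.86

Row totals: 390, 280. Column totals: 232, 438. Grand total N = 670.
Expected counts (row total × column total / N):
  Variant A, Converted: 390×232/670 = 135.045
  Variant A, Did not convert: 390×438/670 = 254.955
  Variant B, Converted: 280×232/670 = 96.955
  Variant B, Did not convert: 280×438/670 = 183.045
Contributions (O − E)²/E:
  (190 − 135.045)²/135.045 = 22.3633
  (200 − 254.955)²/254.955 = 11.8454
  (42 − 96.955)²/96.955 = 31.1490
  (238 − 183.045)²/183.045 = 16.4990
χ² = 22.3633 + 11.8454 + 31.1490 + 16.4990 = 81.86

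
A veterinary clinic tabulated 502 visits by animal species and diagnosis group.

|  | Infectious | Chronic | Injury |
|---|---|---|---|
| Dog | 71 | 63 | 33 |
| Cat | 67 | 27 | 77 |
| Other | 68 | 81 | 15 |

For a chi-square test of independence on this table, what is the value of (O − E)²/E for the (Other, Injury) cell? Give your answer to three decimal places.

16.346

Row total (Other) = 164; column total (Injury) = 125; N = 502.
Expected count E = 164 × 125 / 502 = 40.8367.
Contribution = (O − E)²/E = (15 − 40.8367)² / 40.8367 = 16.346.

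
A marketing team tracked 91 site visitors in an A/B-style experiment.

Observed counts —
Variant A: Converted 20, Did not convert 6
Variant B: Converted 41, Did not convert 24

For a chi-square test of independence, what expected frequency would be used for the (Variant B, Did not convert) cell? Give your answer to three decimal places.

21.429

Row total (Variant B) = 65; column total (Did not convert) = 30; grand total N = 91.
Expected count = (row total × column total) / N = 65 × 30 / 91 = 21.429.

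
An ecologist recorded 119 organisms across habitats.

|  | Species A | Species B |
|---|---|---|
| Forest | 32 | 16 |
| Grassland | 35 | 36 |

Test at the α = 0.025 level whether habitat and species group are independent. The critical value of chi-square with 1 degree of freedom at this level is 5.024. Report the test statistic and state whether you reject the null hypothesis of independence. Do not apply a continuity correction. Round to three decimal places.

3.512; fail to reject H₀

Row totals: 48, 71. Column totals: 67, 52. Grand total N = 119.
Expected counts (row total × column total / N):
  Forest, Species A: 48×67/119 = 27.0252
  Forest, Species B: 48×52/119 = 20.9748
  Grassland, Species A: 71×67/119 = 39.9748
  Grassland, Species B: 71×52/119 = 31.0252
Contributions (O − E)²/E:
  (32 − 27.0252)²/27.0252 = 0.9158
  (16 − 20.9748)²/20.9748 = 1.1799
  (35 − 39.9748)²/39.9748 = 0.6191
  (36 − 31.0252)²/31.0252 = 0.7977
χ² = 0.9158 + 1.1799 + 0.6191 + 0.7977 = 3.512
df = (2−1)(2−1) = 1. Since 3.512 < 5.024, fail to reject the null hypothesis of independence at α = 0.025.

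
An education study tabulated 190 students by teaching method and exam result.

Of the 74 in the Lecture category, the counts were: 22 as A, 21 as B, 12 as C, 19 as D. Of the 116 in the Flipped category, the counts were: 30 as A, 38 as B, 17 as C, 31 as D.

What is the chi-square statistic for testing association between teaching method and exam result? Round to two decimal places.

Row totals: 74, 116. Column totals: 52, 59, 29, 50. Grand total N = 190.
Expected counts (row total × column total / N):
  Lecture, A: 74×52/190 = 20.253
  Lecture, B: 74×59/190 = 22.979
  Lecture, C: 74×29/190 = 11.295
  Lecture, D: 74×50/190 = 19.474
  Flipped, A: 116×52/190 = 31.747
  Flipped, B: 116×59/190 = 36.021
  Flipped, C: 116×29/190 = 17.705
  Flipped, D: 116×50/190 = 30.526
Contributions (O − E)²/E:
  (22 − 20.253)²/20.253 = 0.1507
  (21 − 22.979)²/22.979 = 0.1704
  (12 − 11.295)²/11.295 = 0.0440
  (19 − 19.474)²/19.474 = 0.0115
  (30 − 31.747)²/31.747 = 0.0961
  (38 − 36.021)²/36.021 = 0.1087
  (17 − 17.705)²/17.705 = 0.0281
  (31 − 30.526)²/30.526 = 0.0074
χ² = 0.1507 + 0.1704 + 0.0440 + 0.0115 + 0.0961 + 0.1087 + 0.0281 + 0.0074 = 0.62

0.62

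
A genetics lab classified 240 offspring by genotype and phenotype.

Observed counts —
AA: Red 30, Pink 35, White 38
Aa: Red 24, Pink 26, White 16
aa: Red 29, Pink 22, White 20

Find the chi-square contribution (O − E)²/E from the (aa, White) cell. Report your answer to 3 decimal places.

0.163

Row total (aa) = 71; column total (White) = 74; N = 240.
Expected count E = 71 × 74 / 240 = 21.8917.
Contribution = (O − E)²/E = (20 − 21.8917)² / 21.8917 = 0.163.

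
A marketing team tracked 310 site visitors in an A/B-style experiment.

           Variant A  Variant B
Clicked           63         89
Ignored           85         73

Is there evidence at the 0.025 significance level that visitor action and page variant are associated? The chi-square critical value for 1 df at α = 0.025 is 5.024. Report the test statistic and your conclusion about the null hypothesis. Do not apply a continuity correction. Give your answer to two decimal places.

Row totals: 152, 158. Column totals: 148, 162. Grand total N = 310.
Expected counts (row total × column total / N):
  Clicked, Variant A: 152×148/310 = 72.568
  Clicked, Variant B: 152×162/310 = 79.432
  Ignored, Variant A: 158×148/310 = 75.432
  Ignored, Variant B: 158×162/310 = 82.568
Contributions (O − E)²/E:
  (63 − 72.568)²/72.568 = 1.2615
  (89 − 79.432)²/79.432 = 1.1525
  (85 − 75.432)²/75.432 = 1.2136
  (73 − 82.568)²/82.568 = 1.1087
χ² = 1.2615 + 1.1525 + 1.2136 + 1.1087 = 4.74
df = (2−1)(2−1) = 1. Since 4.74 < 5.024, fail to reject the null hypothesis of independence at α = 0.025.

4.74; fail to reject H₀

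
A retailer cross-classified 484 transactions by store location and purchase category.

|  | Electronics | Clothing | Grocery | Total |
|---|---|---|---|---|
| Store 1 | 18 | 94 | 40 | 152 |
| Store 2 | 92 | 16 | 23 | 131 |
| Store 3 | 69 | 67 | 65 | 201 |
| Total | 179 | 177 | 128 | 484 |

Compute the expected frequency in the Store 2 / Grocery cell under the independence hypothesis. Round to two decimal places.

34.64

Row total (Store 2) = 131; column total (Grocery) = 128; grand total N = 484.
Expected count = (row total × column total) / N = 131 × 128 / 484 = 34.64.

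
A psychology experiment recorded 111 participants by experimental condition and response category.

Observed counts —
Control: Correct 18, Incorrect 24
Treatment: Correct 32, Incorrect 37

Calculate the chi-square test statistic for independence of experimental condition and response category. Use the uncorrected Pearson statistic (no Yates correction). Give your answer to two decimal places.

0.13

Row totals: 42, 69. Column totals: 50, 61. Grand total N = 111.
Expected counts (row total × column total / N):
  Control, Correct: 42×50/111 = 18.919
  Control, Incorrect: 42×61/111 = 23.081
  Treatment, Correct: 69×50/111 = 31.081
  Treatment, Incorrect: 69×61/111 = 37.919
Contributions (O − E)²/E:
  (18 − 18.919)²/18.919 = 0.0446
  (24 − 23.081)²/23.081 = 0.0366
  (32 − 31.081)²/31.081 = 0.0272
  (37 − 37.919)²/37.919 = 0.0223
χ² = 0.0446 + 0.0366 + 0.0272 + 0.0223 = 0.13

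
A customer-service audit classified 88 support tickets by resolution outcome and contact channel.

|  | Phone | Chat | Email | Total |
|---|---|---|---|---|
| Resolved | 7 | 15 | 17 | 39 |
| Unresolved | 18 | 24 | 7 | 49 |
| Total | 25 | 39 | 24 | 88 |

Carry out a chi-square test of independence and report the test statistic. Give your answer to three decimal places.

Grand total N = 88.
Expected counts (row total × column total / N):
  Resolved, Phone: 39×25/88 = 11.0795
  Resolved, Chat: 39×39/88 = 17.2841
  Resolved, Email: 39×24/88 = 10.6364
  Unresolved, Phone: 49×25/88 = 13.9205
  Unresolved, Chat: 49×39/88 = 21.7159
  Unresolved, Email: 49×24/88 = 13.3636
Contributions (O − E)²/E:
  (7 − 11.0795)²/11.0795 = 1.5021
  (15 − 17.2841)²/17.2841 = 0.3018
  (17 − 10.6364)²/10.6364 = 3.8072
  (18 − 13.9205)²/13.9205 = 1.1955
  (24 − 21.7159)²/21.7159 = 0.2402
  (7 − 13.3636)²/13.3636 = 3.0303
χ² = 1.5021 + 0.3018 + 3.8072 + 1.1955 + 0.2402 + 3.0303 = 10.077

10.077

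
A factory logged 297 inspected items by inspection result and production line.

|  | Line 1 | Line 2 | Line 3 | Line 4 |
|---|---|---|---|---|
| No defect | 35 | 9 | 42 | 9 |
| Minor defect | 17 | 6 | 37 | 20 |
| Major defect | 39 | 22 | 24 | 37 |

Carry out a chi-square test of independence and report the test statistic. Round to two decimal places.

33.20

Row totals: 95, 80, 122. Column totals: 91, 37, 103, 66. Grand total N = 297.
Expected counts (row total × column total / N):
  No defect, Line 1: 95×91/297 = 29.108
  No defect, Line 2: 95×37/297 = 11.835
  No defect, Line 3: 95×103/297 = 32.946
  No defect, Line 4: 95×66/297 = 21.111
  Minor defect, Line 1: 80×91/297 = 24.512
  Minor defect, Line 2: 80×37/297 = 9.966
  Minor defect, Line 3: 80×103/297 = 27.744
  Minor defect, Line 4: 80×66/297 = 17.778
  Major defect, Line 1: 122×91/297 = 37.380
  Major defect, Line 2: 122×37/297 = 15.199
  Major defect, Line 3: 122×103/297 = 42.310
  Major defect, Line 4: 122×66/297 = 27.111
Contributions (O − E)²/E:
  (35 − 29.108)²/29.108 = 1.1927
  (9 − 11.835)²/11.835 = 0.6791
  (42 − 32.946)²/32.946 = 2.4882
  (9 − 21.111)²/21.111 = 6.9479
  (17 − 24.512)²/24.512 = 2.3021
  (6 − 9.966)²/9.966 = 1.5783
  (37 − 27.744)²/27.744 = 3.0880
  (20 − 17.778)²/17.778 = 0.2777
  (39 − 37.380)²/37.380 = 0.0702
  (22 − 15.199)²/15.199 = 3.0432
  (24 − 42.310)²/42.310 = 7.9238
  (37 − 27.111)²/27.111 = 3.6071
χ² = 1.1927 + 0.6791 + 2.4882 + 6.9479 + 2.3021 + 1.5783 + 3.0880 + 0.2777 + 0.0702 + 3.0432 + 7.9238 + 3.6071 = 33.20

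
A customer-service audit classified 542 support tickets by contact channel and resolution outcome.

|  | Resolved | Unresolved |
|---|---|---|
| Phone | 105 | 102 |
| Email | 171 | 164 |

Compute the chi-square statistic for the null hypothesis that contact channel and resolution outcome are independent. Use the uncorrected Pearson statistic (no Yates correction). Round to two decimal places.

Row totals: 207, 335. Column totals: 276, 266. Grand total N = 542.
Expected counts (row total × column total / N):
  Phone, Resolved: 207×276/542 = 105.410
  Phone, Unresolved: 207×266/542 = 101.590
  Email, Resolved: 335×276/542 = 170.590
  Email, Unresolved: 335×266/542 = 164.410
Contributions (O − E)²/E:
  (105 − 105.410)²/105.410 = 0.0016
  (102 − 101.590)²/101.590 = 0.0017
  (171 − 170.590)²/170.590 = 0.0010
  (164 − 164.410)²/164.410 = 0.0010
χ² = 0.0016 + 0.0017 + 0.0010 + 0.0010 = 0.01

0.01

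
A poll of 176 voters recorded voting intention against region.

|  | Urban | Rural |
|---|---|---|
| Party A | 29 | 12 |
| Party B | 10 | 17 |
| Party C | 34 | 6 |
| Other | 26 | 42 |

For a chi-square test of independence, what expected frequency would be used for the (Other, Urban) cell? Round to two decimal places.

Row total (Other) = 68; column total (Urban) = 99; grand total N = 176.
Expected count = (row total × column total) / N = 68 × 99 / 176 = 38.25.

38.25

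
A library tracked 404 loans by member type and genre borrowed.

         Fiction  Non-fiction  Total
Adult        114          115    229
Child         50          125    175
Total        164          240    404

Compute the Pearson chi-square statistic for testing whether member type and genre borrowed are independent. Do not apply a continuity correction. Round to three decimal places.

Grand total N = 404.
Expected counts (row total × column total / N):
  Adult, Fiction: 229×164/404 = 92.9604
  Adult, Non-fiction: 229×240/404 = 136.0396
  Child, Fiction: 175×164/404 = 71.0396
  Child, Non-fiction: 175×240/404 = 103.9604
Contributions (O − E)²/E:
  (114 − 92.9604)²/92.9604 = 4.7619
  (115 − 136.0396)²/136.0396 = 3.2539
  (50 − 71.0396)²/71.0396 = 6.2312
  (125 − 103.9604)²/103.9604 = 4.2580
χ² = 4.7619 + 3.2539 + 6.2312 + 4.2580 = 18.505

18.505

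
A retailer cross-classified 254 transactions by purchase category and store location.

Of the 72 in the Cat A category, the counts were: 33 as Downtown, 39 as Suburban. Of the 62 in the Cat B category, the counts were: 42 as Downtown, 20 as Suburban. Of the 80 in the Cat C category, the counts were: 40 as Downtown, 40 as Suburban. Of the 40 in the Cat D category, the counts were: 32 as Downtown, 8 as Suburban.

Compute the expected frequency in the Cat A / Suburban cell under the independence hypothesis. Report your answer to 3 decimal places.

30.331

Row total (Cat A) = 72; column total (Suburban) = 107; grand total N = 254.
Expected count = (row total × column total) / N = 72 × 107 / 254 = 30.331.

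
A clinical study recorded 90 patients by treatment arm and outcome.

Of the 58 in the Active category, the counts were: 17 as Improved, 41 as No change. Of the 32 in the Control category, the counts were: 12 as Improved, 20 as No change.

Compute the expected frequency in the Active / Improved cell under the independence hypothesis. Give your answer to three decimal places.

Row total (Active) = 58; column total (Improved) = 29; grand total N = 90.
Expected count = (row total × column total) / N = 58 × 29 / 90 = 18.689.

18.689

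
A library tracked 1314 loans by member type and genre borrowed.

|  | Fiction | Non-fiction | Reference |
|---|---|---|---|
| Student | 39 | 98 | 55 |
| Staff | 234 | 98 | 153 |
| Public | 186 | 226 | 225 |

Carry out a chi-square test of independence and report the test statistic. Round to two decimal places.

Row totals: 192, 485, 637. Column totals: 459, 422, 433. Grand total N = 1314.
Expected counts (row total × column total / N):
  Student, Fiction: 192×459/1314 = 67.068
  Student, Non-fiction: 192×422/1314 = 61.662
  Student, Reference: 192×433/1314 = 63.269
  Staff, Fiction: 485×459/1314 = 169.418
  Staff, Non-fiction: 485×422/1314 = 155.761
  Staff, Reference: 485×433/1314 = 159.821
  Public, Fiction: 637×459/1314 = 222.514
  Public, Non-fiction: 637×422/1314 = 204.577
  Public, Reference: 637×433/1314 = 209.909
Contributions (O − E)²/E:
  (39 − 67.068)²/67.068 = 11.7465
  (98 − 61.662)²/61.662 = 21.4143
  (55 − 63.269)²/63.269 = 1.0807
  (234 − 169.418)²/169.418 = 24.6186
  (98 − 155.761)²/155.761 = 21.4196
  (153 − 159.821)²/159.821 = 0.2911
  (186 − 222.514)²/222.514 = 5.9919
  (226 − 204.577)²/204.577 = 2.2434
  (225 − 209.909)²/209.909 = 1.0849
χ² = 11.7465 + 21.4143 + 1.0807 + 24.6186 + 21.4196 + 0.2911 + 5.9919 + 2.2434 + 1.0849 = 89.89

89.89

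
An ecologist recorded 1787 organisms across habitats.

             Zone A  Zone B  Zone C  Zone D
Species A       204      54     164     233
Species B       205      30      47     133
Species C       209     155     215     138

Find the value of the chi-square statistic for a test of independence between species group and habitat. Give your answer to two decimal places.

Row totals: 655, 415, 717. Column totals: 618, 239, 426, 504. Grand total N = 1787.
Expected counts (row total × column total / N):
  Species A, Zone A: 655×618/1787 = 226.519
  Species A, Zone B: 655×239/1787 = 87.602
  Species A, Zone C: 655×426/1787 = 156.144
  Species A, Zone D: 655×504/1787 = 184.734
  Species B, Zone A: 415×618/1787 = 143.520
  Species B, Zone B: 415×239/1787 = 55.504
  Species B, Zone C: 415×426/1787 = 98.931
  Species B, Zone D: 415×504/1787 = 117.045
  Species C, Zone A: 717×618/1787 = 247.961
  Species C, Zone B: 717×239/1787 = 95.894
  Species C, Zone C: 717×426/1787 = 170.924
  Species C, Zone D: 717×504/1787 = 202.220
Contributions (O − E)²/E:
  (204 − 226.519)²/226.519 = 2.2387
  (54 − 87.602)²/87.602 = 12.8889
  (164 − 156.144)²/156.144 = 0.3953
  (233 − 184.734)²/184.734 = 12.6106
  (205 − 143.520)²/143.520 = 26.3363
  (30 − 55.504)²/55.504 = 11.7190
  (47 − 98.931)²/98.931 = 27.2597
  (133 − 117.045)²/117.045 = 2.1749
  (209 − 247.961)²/247.961 = 6.1218
  (155 − 95.894)²/95.894 = 36.4311
  (215 − 170.924)²/170.924 = 11.3658
  (138 − 202.220)²/202.220 = 20.3947
χ² = 2.2387 + 12.8889 + 0.3953 + 12.6106 + 26.3363 + 11.7190 + 27.2597 + 2.1749 + 6.1218 + 36.4311 + 11.3658 + 20.3947 = 169.94

169.94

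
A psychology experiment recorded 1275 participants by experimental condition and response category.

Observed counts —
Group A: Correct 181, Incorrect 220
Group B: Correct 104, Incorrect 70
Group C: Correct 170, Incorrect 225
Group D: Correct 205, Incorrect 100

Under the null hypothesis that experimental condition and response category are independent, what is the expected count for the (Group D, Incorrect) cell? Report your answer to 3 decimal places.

147.118

Row total (Group D) = 305; column total (Incorrect) = 615; grand total N = 1275.
Expected count = (row total × column total) / N = 305 × 615 / 1275 = 147.118.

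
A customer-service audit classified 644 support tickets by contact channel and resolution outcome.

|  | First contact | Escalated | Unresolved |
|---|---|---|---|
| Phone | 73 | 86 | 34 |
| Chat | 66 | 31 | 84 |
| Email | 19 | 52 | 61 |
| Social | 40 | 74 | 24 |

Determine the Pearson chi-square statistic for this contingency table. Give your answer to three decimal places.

91.114

Row totals: 193, 181, 132, 138. Column totals: 198, 243, 203. Grand total N = 644.
Expected counts (row total × column total / N):
  Phone, First contact: 193×198/644 = 59.3385
  Phone, Escalated: 193×243/644 = 72.8245
  Phone, Unresolved: 193×203/644 = 60.8370
  Chat, First contact: 181×198/644 = 55.6491
  Chat, Escalated: 181×243/644 = 68.2966
  Chat, Unresolved: 181×203/644 = 57.0543
  Email, First contact: 132×198/644 = 40.5839
  Email, Escalated: 132×243/644 = 49.8075
  Email, Unresolved: 132×203/644 = 41.6087
  Social, First contact: 138×198/644 = 42.4286
  Social, Escalated: 138×243/644 = 52.0714
  Social, Unresolved: 138×203/644 = 43.5000
Contributions (O − E)²/E:
  (73 − 59.3385)²/59.3385 = 3.1453
  (86 − 72.8245)²/72.8245 = 2.3837
  (34 − 60.8370)²/60.8370 = 11.8386
  (66 − 55.6491)²/55.6491 = 1.9253
  (31 − 68.2966)²/68.2966 = 20.3676
  (84 − 57.0543)²/57.0543 = 12.7260
  (19 − 40.5839)²/40.5839 = 11.4791
  (52 − 49.8075)²/49.8075 = 0.0965
  (61 − 41.6087)²/41.6087 = 9.0371
  (40 − 42.4286)²/42.4286 = 0.1390
  (74 − 52.0714)²/52.0714 = 9.2347
  (24 − 43.5000)²/43.5000 = 8.7414
χ² = 3.1453 + 2.3837 + 11.8386 + 1.9253 + 20.3676 + 12.7260 + 11.4791 + 0.0965 + 9.0371 + 0.1390 + 9.2347 + 8.7414 = 91.114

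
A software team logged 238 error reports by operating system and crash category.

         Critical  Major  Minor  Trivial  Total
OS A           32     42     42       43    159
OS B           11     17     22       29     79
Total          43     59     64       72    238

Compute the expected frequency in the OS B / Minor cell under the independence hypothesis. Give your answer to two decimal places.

21.24

Row total (OS B) = 79; column total (Minor) = 64; grand total N = 238.
Expected count = (row total × column total) / N = 79 × 64 / 238 = 21.24.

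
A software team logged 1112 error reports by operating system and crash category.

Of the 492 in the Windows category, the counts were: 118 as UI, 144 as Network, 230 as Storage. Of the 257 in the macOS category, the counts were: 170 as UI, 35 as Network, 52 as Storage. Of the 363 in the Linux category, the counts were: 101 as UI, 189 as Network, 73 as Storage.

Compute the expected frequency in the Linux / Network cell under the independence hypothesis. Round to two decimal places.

Row total (Linux) = 363; column total (Network) = 368; grand total N = 1112.
Expected count = (row total × column total) / N = 363 × 368 / 1112 = 120.13.

120.13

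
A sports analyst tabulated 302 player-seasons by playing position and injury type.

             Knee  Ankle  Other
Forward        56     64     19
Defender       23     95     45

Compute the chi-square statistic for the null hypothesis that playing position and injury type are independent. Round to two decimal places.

28.67

Row totals: 139, 163. Column totals: 79, 159, 64. Grand total N = 302.
Expected counts (row total × column total / N):
  Forward, Knee: 139×79/302 = 36.361
  Forward, Ankle: 139×159/302 = 73.182
  Forward, Other: 139×64/302 = 29.457
  Defender, Knee: 163×79/302 = 42.639
  Defender, Ankle: 163×159/302 = 85.818
  Defender, Other: 163×64/302 = 34.543
Contributions (O − E)²/E:
  (56 − 36.361)²/36.361 = 10.6073
  (64 − 73.182)²/73.182 = 1.1520
  (19 − 29.457)²/29.457 = 3.7122
  (23 − 42.639)²/42.639 = 9.0455
  (95 − 85.818)²/85.818 = 0.9824
  (45 − 34.543)²/34.543 = 3.1656
χ² = 10.6073 + 1.1520 + 3.7122 + 9.0455 + 0.9824 + 3.1656 = 28.67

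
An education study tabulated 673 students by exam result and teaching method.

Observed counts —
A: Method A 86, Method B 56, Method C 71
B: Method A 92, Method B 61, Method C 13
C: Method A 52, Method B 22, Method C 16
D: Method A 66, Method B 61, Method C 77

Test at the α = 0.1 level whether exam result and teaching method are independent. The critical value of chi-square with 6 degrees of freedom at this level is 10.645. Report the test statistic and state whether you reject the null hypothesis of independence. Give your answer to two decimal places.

Row totals: 213, 166, 90, 204. Column totals: 296, 200, 177. Grand total N = 673.
Expected counts (row total × column total / N):
  A, Method A: 213×296/673 = 93.682
  A, Method B: 213×200/673 = 63.299
  A, Method C: 213×177/673 = 56.019
  B, Method A: 166×296/673 = 73.010
  B, Method B: 166×200/673 = 49.331
  B, Method C: 166×177/673 = 43.658
  C, Method A: 90×296/673 = 39.584
  C, Method B: 90×200/673 = 26.746
  C, Method C: 90×177/673 = 23.670
  D, Method A: 204×296/673 = 89.724
  D, Method B: 204×200/673 = 60.624
  D, Method C: 204×177/673 = 53.652
Contributions (O − E)²/E:
  (86 − 93.682)²/93.682 = 0.6299
  (56 − 63.299)²/63.299 = 0.8416
  (71 − 56.019)²/56.019 = 4.0063
  (92 − 73.010)²/73.010 = 4.9393
  (61 − 49.331)²/49.331 = 2.7602
  (13 − 43.658)²/43.658 = 21.5290
  (52 − 39.584)²/39.584 = 3.8944
  (22 − 26.746)²/26.746 = 0.8422
  (16 − 23.670)²/23.670 = 2.4854
  (66 − 89.724)²/89.724 = 6.2729
  (61 − 60.624)²/60.624 = 0.0023
  (77 − 53.652)²/53.652 = 10.1605
χ² = 0.6299 + 0.8416 + 4.0063 + 4.9393 + 2.7602 + 21.5290 + 3.8944 + 0.8422 + 2.4854 + 6.2729 + 0.0023 + 10.1605 = 58.36
df = (4−1)(3−1) = 6. Since 58.36 > 10.645, reject the null hypothesis of independence at α = 0.1.

58.36; reject H₀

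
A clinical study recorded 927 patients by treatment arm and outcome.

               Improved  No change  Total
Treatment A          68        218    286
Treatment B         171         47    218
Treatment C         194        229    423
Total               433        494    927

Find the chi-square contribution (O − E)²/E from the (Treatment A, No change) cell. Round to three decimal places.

Row total (Treatment A) = 286; column total (No change) = 494; N = 927.
Expected count E = 286 × 494 / 927 = 152.4099.
Contribution = (O − E)²/E = (218 − 152.4099)² / 152.4099 = 28.227.

28.227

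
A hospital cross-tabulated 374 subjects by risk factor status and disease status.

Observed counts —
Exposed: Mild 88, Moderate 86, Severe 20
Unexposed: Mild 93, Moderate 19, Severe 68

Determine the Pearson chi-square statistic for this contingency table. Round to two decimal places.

Row totals: 194, 180. Column totals: 181, 105, 88. Grand total N = 374.
Expected counts (row total × column total / N):
  Exposed, Mild: 194×181/374 = 93.8877
  Exposed, Moderate: 194×105/374 = 54.4652
  Exposed, Severe: 194×88/374 = 45.6471
  Unexposed, Mild: 180×181/374 = 87.1123
  Unexposed, Moderate: 180×105/374 = 50.5348
  Unexposed, Severe: 180×88/374 = 42.3529
Contributions (O − E)²/E:
  (88 − 93.8877)²/93.8877 = 0.3692
  (86 − 54.4652)²/54.4652 = 18.2583
  (20 − 45.6471)²/45.6471 = 14.4100
  (93 − 87.1123)²/87.1123 = 0.3979
  (19 − 50.5348)²/50.5348 = 19.6784
  (68 − 42.3529)²/42.3529 = 15.5308
χ² = 0.3692 + 18.2583 + 14.4100 + 0.3979 + 19.6784 + 15.5308 = 68.64

68.64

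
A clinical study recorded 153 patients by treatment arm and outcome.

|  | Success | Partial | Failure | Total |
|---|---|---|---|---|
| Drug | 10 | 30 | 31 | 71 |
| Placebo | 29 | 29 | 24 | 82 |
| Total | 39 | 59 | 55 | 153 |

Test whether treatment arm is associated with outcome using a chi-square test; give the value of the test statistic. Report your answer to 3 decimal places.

9.422

Grand total N = 153.
Expected counts (row total × column total / N):
  Drug, Success: 71×39/153 = 18.0980
  Drug, Partial: 71×59/153 = 27.3791
  Drug, Failure: 71×55/153 = 25.5229
  Placebo, Success: 82×39/153 = 20.9020
  Placebo, Partial: 82×59/153 = 31.6209
  Placebo, Failure: 82×55/153 = 29.4771
Contributions (O − E)²/E:
  (10 − 18.0980)²/18.0980 = 3.6235
  (30 − 27.3791)²/27.3791 = 0.2509
  (31 − 25.5229)²/25.5229 = 1.1754
  (29 − 20.9020)²/20.9020 = 3.1374
  (29 − 31.6209)²/31.6209 = 0.2172
  (24 − 29.4771)²/29.4771 = 1.0177
χ² = 3.6235 + 0.2509 + 1.1754 + 3.1374 + 0.2172 + 1.0177 = 9.422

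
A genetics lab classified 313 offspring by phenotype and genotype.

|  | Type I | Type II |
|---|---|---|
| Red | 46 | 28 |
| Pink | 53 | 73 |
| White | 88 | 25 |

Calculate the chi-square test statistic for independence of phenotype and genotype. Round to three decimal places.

32.004

Row totals: 74, 126, 113. Column totals: 187, 126. Grand total N = 313.
Expected counts (row total × column total / N):
  Red, Type I: 74×187/313 = 44.2109
  Red, Type II: 74×126/313 = 29.7891
  Pink, Type I: 126×187/313 = 75.2780
  Pink, Type II: 126×126/313 = 50.7220
  White, Type I: 113×187/313 = 67.5112
  White, Type II: 113×126/313 = 45.4888
Contributions (O − E)²/E:
  (46 − 44.2109)²/44.2109 = 0.0724
  (28 − 29.7891)²/29.7891 = 0.1075
  (53 − 75.2780)²/75.2780 = 6.5930
  (73 − 50.7220)²/50.7220 = 9.7849
  (88 − 67.5112)²/67.5112 = 6.2181
  (25 − 45.4888)²/45.4888 = 9.2284
χ² = 0.0724 + 0.1075 + 6.5930 + 9.7849 + 6.2181 + 9.2284 = 32.004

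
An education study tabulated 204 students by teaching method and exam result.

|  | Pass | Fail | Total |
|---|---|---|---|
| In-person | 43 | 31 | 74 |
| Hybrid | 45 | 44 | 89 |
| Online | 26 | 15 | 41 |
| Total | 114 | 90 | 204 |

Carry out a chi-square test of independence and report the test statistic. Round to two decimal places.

2.11

Grand total N = 204.
Expected counts (row total × column total / N):
  In-person, Pass: 74×114/204 = 41.353
  In-person, Fail: 74×90/204 = 32.647
  Hybrid, Pass: 89×114/204 = 49.735
  Hybrid, Fail: 89×90/204 = 39.265
  Online, Pass: 41×114/204 = 22.912
  Online, Fail: 41×90/204 = 18.088
Contributions (O − E)²/E:
  (43 − 41.353)²/41.353 = 0.0656
  (31 − 32.647)²/32.647 = 0.0831
  (45 − 49.735)²/49.735 = 0.4508
  (44 − 39.265)²/39.265 = 0.5710
  (26 − 22.912)²/22.912 = 0.4162
  (15 − 18.088)²/18.088 = 0.5272
χ² = 0.0656 + 0.0831 + 0.4508 + 0.5710 + 0.4162 + 0.5272 = 2.11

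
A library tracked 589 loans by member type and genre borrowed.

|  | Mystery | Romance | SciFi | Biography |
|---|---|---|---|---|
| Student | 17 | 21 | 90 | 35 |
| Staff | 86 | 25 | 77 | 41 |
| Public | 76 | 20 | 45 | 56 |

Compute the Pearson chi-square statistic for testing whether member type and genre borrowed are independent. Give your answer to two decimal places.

62.08

Row totals: 163, 229, 197. Column totals: 179, 66, 212, 132. Grand total N = 589.
Expected counts (row total × column total / N):
  Student, Mystery: 163×179/589 = 49.5365
  Student, Romance: 163×66/589 = 18.2649
  Student, SciFi: 163×212/589 = 58.6689
  Student, Biography: 163×132/589 = 36.5297
  Staff, Mystery: 229×179/589 = 69.5942
  Staff, Romance: 229×66/589 = 25.6604
  Staff, SciFi: 229×212/589 = 82.4244
  Staff, Biography: 229×132/589 = 51.3209
  Public, Mystery: 197×179/589 = 59.8693
  Public, Romance: 197×66/589 = 22.0747
  Public, SciFi: 197×212/589 = 70.9066
  Public, Biography: 197×132/589 = 44.1494
Contributions (O − E)²/E:
  (17 − 49.5365)²/49.5365 = 21.3706
  (21 − 18.2649)²/18.2649 = 0.4096
  (90 − 58.6689)²/58.6689 = 16.7318
  (35 − 36.5297)²/36.5297 = 0.0641
  (86 − 69.5942)²/69.5942 = 3.8674
  (25 − 25.6604)²/25.6604 = 0.0170
  (77 − 82.4244)²/82.4244 = 0.3570
  (41 − 51.3209)²/51.3209 = 2.0756
  (76 − 59.8693)²/59.8693 = 4.3461
  (20 − 22.0747)²/22.0747 = 0.1950
  (45 − 70.9066)²/70.9066 = 9.4653
  (56 − 44.1494)²/44.1494 = 3.1809
χ² = 21.3706 + 0.4096 + 16.7318 + 0.0641 + 3.8674 + 0.0170 + 0.3570 + 2.0756 + 4.3461 + 0.1950 + 9.4653 + 3.1809 = 62.08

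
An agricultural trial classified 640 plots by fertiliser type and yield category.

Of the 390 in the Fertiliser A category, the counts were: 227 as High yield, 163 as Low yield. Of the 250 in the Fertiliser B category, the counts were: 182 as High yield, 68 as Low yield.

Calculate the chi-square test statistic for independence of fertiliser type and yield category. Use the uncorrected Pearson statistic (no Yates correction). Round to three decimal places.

14.069

Row totals: 390, 250. Column totals: 409, 231. Grand total N = 640.
Expected counts (row total × column total / N):
  Fertiliser A, High yield: 390×409/640 = 249.2344
  Fertiliser A, Low yield: 390×231/640 = 140.7656
  Fertiliser B, High yield: 250×409/640 = 159.7656
  Fertiliser B, Low yield: 250×231/640 = 90.2344
Contributions (O − E)²/E:
  (227 − 249.2344)²/249.2344 = 1.9835
  (163 − 140.7656)²/140.7656 = 3.5120
  (182 − 159.7656)²/159.7656 = 3.0943
  (68 − 90.2344)²/90.2344 = 5.4787
χ² = 1.9835 + 3.5120 + 3.0943 + 5.4787 = 14.069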